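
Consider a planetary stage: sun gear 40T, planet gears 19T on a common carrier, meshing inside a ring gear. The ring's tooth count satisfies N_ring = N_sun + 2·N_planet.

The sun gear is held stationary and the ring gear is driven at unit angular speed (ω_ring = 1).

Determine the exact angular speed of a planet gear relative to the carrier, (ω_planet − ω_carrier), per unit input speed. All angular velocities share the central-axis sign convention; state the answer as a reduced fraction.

N_ring = 40 + 2·19 = 78
40(ω_s−ω_c) = −78(ω_r−ω_c),  ω_s=0, ω_r=1
40(0−ω_c) = −78(1−ω_c)  ⇒  118ω_c = 78  ⇒  ω_c = 39/59
sun–planet: 40·(0−39/59) = −19·(ω_p−ω_c)  ⇒  ω_p−ω_c = −(40/19)·(-39/59) = 1560/1121

1560/1121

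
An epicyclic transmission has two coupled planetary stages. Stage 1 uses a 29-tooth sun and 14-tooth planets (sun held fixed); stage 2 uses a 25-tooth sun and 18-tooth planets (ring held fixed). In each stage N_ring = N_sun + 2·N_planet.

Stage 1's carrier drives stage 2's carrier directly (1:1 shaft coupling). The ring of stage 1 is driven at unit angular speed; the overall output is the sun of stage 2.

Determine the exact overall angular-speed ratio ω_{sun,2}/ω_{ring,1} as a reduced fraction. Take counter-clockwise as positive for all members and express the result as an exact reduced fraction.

57/25

Stage 1: N_ring = 29 + 2·14 = 57
Stage 1: 29(ω_s−ω_c) = −57(ω_r−ω_c),  ω_s=0, ω_r=1
Stage 1: 29(0−ω_c) = −57(1−ω_c)  ⇒  86ω_c = 57  ⇒  ω_c = 57/86
  ⇒ ω_c¹/ω_r¹ = 57/86
Stage 2: N_ring = 25 + 2·18 = 61
Stage 2: 25(ω_s−ω_c) = −61(ω_r−ω_c),  ω_r=0, ω_c=1
Stage 2: ω_s = 1 − (61/25)(0−1) = 86/25
  ⇒ ω_s²/ω_c² = 86/25
Coupling ω_c² = ω_c¹ ⇒ overall = 57/86 × 86/25 = 57/25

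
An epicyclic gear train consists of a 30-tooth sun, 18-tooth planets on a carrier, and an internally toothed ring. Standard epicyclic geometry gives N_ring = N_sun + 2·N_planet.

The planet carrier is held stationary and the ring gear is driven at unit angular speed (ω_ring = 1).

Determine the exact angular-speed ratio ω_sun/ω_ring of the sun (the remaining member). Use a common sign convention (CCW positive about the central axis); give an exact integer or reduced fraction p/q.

N_ring = 30 + 2·18 = 66
30(ω_s−ω_c) = −66(ω_r−ω_c),  ω_c=0, ω_r=1
ω_s = 0 − (66/30)(1−0) = -11/5
ω_s/ω_r = -11/5

-11/5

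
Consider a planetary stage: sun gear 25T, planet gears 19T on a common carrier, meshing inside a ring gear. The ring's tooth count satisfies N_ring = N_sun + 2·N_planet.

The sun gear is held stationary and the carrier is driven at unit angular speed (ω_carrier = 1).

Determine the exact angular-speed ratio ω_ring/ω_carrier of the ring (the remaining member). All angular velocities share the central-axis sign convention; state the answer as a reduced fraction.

88/63

N_ring = 25 + 2·19 = 63
25(ω_s−ω_c) = −63(ω_r−ω_c),  ω_s=0, ω_c=1
ω_r = 1 − (25/63)(0−1) = 88/63
ω_r/ω_c = 88/63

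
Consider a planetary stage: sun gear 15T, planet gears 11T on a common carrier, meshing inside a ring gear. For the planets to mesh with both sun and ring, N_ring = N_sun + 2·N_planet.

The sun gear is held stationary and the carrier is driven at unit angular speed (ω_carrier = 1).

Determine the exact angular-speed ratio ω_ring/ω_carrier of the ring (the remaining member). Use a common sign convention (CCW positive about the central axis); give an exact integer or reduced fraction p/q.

52/37

N_ring = 15 + 2·11 = 37
15(ω_s−ω_c) = −37(ω_r−ω_c),  ω_s=0, ω_c=1
ω_r = 1 − (15/37)(0−1) = 52/37
ω_r/ω_c = 52/37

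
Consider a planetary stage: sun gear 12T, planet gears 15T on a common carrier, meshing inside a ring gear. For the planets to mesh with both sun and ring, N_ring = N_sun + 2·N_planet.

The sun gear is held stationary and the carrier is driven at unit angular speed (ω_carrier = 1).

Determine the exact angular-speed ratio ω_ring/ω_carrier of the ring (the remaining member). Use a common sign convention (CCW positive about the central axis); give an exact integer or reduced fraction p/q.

9/7

N_ring = 12 + 2·15 = 42
12(ω_s−ω_c) = −42(ω_r−ω_c),  ω_s=0, ω_c=1
ω_r = 1 − (12/42)(0−1) = 9/7
ω_r/ω_c = 9/7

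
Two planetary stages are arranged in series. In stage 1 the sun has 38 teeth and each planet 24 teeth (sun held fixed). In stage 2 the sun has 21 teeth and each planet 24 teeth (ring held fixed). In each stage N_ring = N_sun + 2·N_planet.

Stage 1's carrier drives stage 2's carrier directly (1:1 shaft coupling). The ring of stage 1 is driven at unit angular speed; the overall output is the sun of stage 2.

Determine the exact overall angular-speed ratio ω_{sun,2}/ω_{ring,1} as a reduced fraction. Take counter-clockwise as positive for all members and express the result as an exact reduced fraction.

645/217

Stage 1: N_ring = 38 + 2·24 = 86
Stage 1: 38(ω_s−ω_c) = −86(ω_r−ω_c),  ω_s=0, ω_r=1
Stage 1: 38(0−ω_c) = −86(1−ω_c)  ⇒  124ω_c = 86  ⇒  ω_c = 43/62
  ⇒ ω_c¹/ω_r¹ = 43/62
Stage 2: N_ring = 21 + 2·24 = 69
Stage 2: 21(ω_s−ω_c) = −69(ω_r−ω_c),  ω_r=0, ω_c=1
Stage 2: ω_s = 1 − (69/21)(0−1) = 30/7
  ⇒ ω_s²/ω_c² = 30/7
Coupling ω_c² = ω_c¹ ⇒ overall = 43/62 × 30/7 = 645/217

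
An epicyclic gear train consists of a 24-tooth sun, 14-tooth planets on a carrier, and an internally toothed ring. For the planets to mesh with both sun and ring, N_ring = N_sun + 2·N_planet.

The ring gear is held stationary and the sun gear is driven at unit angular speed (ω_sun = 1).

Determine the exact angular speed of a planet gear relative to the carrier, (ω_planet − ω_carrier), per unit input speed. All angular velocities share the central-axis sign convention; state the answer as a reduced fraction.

-156/133

N_ring = 24 + 2·14 = 52
24(ω_s−ω_c) = −52(ω_r−ω_c),  ω_r=0, ω_s=1
24(1−ω_c) = −52(0−ω_c)  ⇒  76ω_c = 24  ⇒  ω_c = 6/19
sun–planet: 24·(1−6/19) = −14·(ω_p−ω_c)  ⇒  ω_p−ω_c = −(24/14)·(13/19) = -156/133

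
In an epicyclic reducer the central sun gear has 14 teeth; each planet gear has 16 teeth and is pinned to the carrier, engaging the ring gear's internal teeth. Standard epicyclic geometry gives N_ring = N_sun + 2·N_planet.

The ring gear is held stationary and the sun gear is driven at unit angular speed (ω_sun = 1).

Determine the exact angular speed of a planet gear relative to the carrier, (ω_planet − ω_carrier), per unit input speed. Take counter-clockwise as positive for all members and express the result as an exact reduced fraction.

-161/240

N_ring = 14 + 2·16 = 46
14(ω_s−ω_c) = −46(ω_r−ω_c),  ω_r=0, ω_s=1
14(1−ω_c) = −46(0−ω_c)  ⇒  60ω_c = 14  ⇒  ω_c = 7/30
sun–planet: 14·(1−7/30) = −16·(ω_p−ω_c)  ⇒  ω_p−ω_c = −(14/16)·(23/30) = -161/240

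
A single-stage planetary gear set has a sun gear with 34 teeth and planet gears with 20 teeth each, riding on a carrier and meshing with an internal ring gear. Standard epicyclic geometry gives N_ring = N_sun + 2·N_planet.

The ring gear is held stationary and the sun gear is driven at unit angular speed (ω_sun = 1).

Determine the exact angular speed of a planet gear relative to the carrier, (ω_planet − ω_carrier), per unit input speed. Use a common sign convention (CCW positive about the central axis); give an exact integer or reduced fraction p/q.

N_ring = 34 + 2·20 = 74
34(ω_s−ω_c) = −74(ω_r−ω_c),  ω_r=0, ω_s=1
34(1−ω_c) = −74(0−ω_c)  ⇒  108ω_c = 34  ⇒  ω_c = 17/54
sun–planet: 34·(1−17/54) = −20·(ω_p−ω_c)  ⇒  ω_p−ω_c = −(34/20)·(37/54) = -629/540

-629/540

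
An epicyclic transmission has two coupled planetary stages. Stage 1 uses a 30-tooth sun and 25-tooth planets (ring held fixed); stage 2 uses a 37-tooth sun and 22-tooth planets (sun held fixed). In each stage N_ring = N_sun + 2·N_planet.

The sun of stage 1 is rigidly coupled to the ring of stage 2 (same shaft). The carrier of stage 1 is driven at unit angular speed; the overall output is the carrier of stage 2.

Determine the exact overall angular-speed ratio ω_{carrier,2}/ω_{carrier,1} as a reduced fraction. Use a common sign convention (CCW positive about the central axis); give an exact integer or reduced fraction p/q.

Stage 1: N_ring = 30 + 2·25 = 80
Stage 1: 30(ω_s−ω_c) = −80(ω_r−ω_c),  ω_r=0, ω_c=1
Stage 1: ω_s = 1 − (80/30)(0−1) = 11/3
  ⇒ ω_s¹/ω_c¹ = 11/3
Stage 2: N_ring = 37 + 2·22 = 81
Stage 2: 37(ω_s−ω_c) = −81(ω_r−ω_c),  ω_s=0, ω_r=1
Stage 2: 37(0−ω_c) = −81(1−ω_c)  ⇒  118ω_c = 81  ⇒  ω_c = 81/118
  ⇒ ω_c²/ω_r² = 81/118
Coupling ω_r² = ω_s¹ ⇒ overall = 11/3 × 81/118 = 297/118

297/118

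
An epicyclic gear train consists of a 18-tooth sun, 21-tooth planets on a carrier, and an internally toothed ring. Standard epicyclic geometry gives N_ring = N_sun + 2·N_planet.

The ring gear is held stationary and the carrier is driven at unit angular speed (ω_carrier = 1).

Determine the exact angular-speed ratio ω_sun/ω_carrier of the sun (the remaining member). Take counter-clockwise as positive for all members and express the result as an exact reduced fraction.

13/3

N_ring = 18 + 2·21 = 60
18(ω_s−ω_c) = −60(ω_r−ω_c),  ω_r=0, ω_c=1
ω_s = 1 − (60/18)(0−1) = 13/3
ω_s/ω_c = 13/3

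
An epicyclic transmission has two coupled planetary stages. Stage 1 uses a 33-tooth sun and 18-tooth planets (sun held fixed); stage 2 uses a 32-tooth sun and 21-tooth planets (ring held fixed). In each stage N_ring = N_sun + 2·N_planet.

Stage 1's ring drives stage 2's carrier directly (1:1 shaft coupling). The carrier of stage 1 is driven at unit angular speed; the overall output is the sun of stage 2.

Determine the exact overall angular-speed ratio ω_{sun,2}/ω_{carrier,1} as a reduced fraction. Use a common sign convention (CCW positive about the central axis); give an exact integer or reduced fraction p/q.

Stage 1: N_ring = 33 + 2·18 = 69
Stage 1: 33(ω_s−ω_c) = −69(ω_r−ω_c),  ω_s=0, ω_c=1
Stage 1: ω_r = 1 − (33/69)(0−1) = 34/23
  ⇒ ω_r¹/ω_c¹ = 34/23
Stage 2: N_ring = 32 + 2·21 = 74
Stage 2: 32(ω_s−ω_c) = −74(ω_r−ω_c),  ω_r=0, ω_c=1
Stage 2: ω_s = 1 − (74/32)(0−1) = 53/16
  ⇒ ω_s²/ω_c² = 53/16
Coupling ω_c² = ω_r¹ ⇒ overall = 34/23 × 53/16 = 901/184

901/184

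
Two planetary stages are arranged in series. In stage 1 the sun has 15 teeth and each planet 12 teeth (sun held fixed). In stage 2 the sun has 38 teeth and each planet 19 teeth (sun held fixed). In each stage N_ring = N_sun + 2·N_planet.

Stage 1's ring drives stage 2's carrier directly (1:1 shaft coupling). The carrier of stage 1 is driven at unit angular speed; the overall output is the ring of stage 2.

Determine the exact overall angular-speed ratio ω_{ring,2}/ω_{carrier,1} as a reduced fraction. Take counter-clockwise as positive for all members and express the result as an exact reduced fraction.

27/13

Stage 1: N_ring = 15 + 2·12 = 39
Stage 1: 15(ω_s−ω_c) = −39(ω_r−ω_c),  ω_s=0, ω_c=1
Stage 1: ω_r = 1 − (15/39)(0−1) = 18/13
  ⇒ ω_r¹/ω_c¹ = 18/13
Stage 2: N_ring = 38 + 2·19 = 76
Stage 2: 38(ω_s−ω_c) = −76(ω_r−ω_c),  ω_s=0, ω_c=1
Stage 2: ω_r = 1 − (38/76)(0−1) = 3/2
  ⇒ ω_r²/ω_c² = 3/2
Coupling ω_c² = ω_r¹ ⇒ overall = 18/13 × 3/2 = 27/13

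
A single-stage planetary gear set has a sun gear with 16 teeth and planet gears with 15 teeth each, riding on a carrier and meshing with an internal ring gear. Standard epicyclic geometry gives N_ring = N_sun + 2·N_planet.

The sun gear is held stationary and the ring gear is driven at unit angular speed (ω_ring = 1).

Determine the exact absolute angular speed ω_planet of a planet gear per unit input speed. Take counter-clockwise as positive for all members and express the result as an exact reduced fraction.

N_ring = 16 + 2·15 = 46
16(ω_s−ω_c) = −46(ω_r−ω_c),  ω_s=0, ω_r=1
16(0−ω_c) = −46(1−ω_c)  ⇒  62ω_c = 46  ⇒  ω_c = 23/31
sun–planet: 16·(0−23/31) = −15·(ω_p−ω_c)  ⇒  ω_p−ω_c = −(16/15)·(-23/31) = 368/465
ω_p = 23/31 + 368/465 = 23/15

23/15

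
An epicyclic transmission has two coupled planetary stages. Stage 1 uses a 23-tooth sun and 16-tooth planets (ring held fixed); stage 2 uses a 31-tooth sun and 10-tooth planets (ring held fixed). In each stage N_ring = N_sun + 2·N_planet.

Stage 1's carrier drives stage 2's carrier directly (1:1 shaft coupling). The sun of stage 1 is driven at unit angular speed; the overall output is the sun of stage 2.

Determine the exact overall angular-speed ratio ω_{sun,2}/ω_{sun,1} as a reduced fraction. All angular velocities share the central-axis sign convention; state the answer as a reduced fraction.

943/1209

Stage 1: N_ring = 23 + 2·16 = 55
Stage 1: 23(ω_s−ω_c) = −55(ω_r−ω_c),  ω_r=0, ω_s=1
Stage 1: 23(1−ω_c) = −55(0−ω_c)  ⇒  78ω_c = 23  ⇒  ω_c = 23/78
  ⇒ ω_c¹/ω_s¹ = 23/78
Stage 2: N_ring = 31 + 2·10 = 51
Stage 2: 31(ω_s−ω_c) = −51(ω_r−ω_c),  ω_r=0, ω_c=1
Stage 2: ω_s = 1 − (51/31)(0−1) = 82/31
  ⇒ ω_s²/ω_c² = 82/31
Coupling ω_c² = ω_c¹ ⇒ overall = 23/78 × 82/31 = 943/1209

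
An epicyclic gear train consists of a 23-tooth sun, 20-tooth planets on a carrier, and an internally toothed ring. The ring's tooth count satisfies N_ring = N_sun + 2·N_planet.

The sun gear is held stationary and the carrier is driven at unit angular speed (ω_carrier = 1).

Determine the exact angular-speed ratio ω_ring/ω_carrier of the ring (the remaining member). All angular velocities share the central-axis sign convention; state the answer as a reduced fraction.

86/63

N_ring = 23 + 2·20 = 63
23(ω_s−ω_c) = −63(ω_r−ω_c),  ω_s=0, ω_c=1
ω_r = 1 − (23/63)(0−1) = 86/63
ω_r/ω_c = 86/63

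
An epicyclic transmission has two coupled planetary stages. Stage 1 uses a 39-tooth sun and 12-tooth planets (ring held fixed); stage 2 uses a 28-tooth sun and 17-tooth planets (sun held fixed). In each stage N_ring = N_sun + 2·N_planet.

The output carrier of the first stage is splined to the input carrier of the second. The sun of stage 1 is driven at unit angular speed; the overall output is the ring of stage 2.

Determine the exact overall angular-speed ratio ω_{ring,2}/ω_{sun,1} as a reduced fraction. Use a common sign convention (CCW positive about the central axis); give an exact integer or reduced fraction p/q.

585/1054

Stage 1: N_ring = 39 + 2·12 = 63
Stage 1: 39(ω_s−ω_c) = −63(ω_r−ω_c),  ω_r=0, ω_s=1
Stage 1: 39(1−ω_c) = −63(0−ω_c)  ⇒  102ω_c = 39  ⇒  ω_c = 13/34
  ⇒ ω_c¹/ω_s¹ = 13/34
Stage 2: N_ring = 28 + 2·17 = 62
Stage 2: 28(ω_s−ω_c) = −62(ω_r−ω_c),  ω_s=0, ω_c=1
Stage 2: ω_r = 1 − (28/62)(0−1) = 45/31
  ⇒ ω_r²/ω_c² = 45/31
Coupling ω_c² = ω_c¹ ⇒ overall = 13/34 × 45/31 = 585/1054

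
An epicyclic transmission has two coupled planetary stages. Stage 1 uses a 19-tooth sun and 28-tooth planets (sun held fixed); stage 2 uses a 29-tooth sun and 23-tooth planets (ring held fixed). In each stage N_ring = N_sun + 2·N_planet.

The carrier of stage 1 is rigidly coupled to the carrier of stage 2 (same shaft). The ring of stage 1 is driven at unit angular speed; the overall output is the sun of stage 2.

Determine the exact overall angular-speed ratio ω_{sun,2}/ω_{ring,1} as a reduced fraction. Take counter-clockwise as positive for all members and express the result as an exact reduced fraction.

3900/1363

Stage 1: N_ring = 19 + 2·28 = 75
Stage 1: 19(ω_s−ω_c) = −75(ω_r−ω_c),  ω_s=0, ω_r=1
Stage 1: 19(0−ω_c) = −75(1−ω_c)  ⇒  94ω_c = 75  ⇒  ω_c = 75/94
  ⇒ ω_c¹/ω_r¹ = 75/94
Stage 2: N_ring = 29 + 2·23 = 75
Stage 2: 29(ω_s−ω_c) = −75(ω_r−ω_c),  ω_r=0, ω_c=1
Stage 2: ω_s = 1 − (75/29)(0−1) = 104/29
  ⇒ ω_s²/ω_c² = 104/29
Coupling ω_c² = ω_c¹ ⇒ overall = 75/94 × 104/29 = 3900/1363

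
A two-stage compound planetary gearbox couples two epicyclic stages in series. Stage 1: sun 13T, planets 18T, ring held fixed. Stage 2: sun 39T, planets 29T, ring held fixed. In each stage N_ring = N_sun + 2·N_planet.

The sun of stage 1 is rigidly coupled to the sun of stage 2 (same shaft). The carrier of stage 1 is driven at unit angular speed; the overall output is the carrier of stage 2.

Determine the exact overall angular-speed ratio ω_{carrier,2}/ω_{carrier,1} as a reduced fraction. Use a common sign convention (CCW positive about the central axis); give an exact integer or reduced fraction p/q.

93/68

Stage 1: N_ring = 13 + 2·18 = 49
Stage 1: 13(ω_s−ω_c) = −49(ω_r−ω_c),  ω_r=0, ω_c=1
Stage 1: ω_s = 1 − (49/13)(0−1) = 62/13
  ⇒ ω_s¹/ω_c¹ = 62/13
Stage 2: N_ring = 39 + 2·29 = 97
Stage 2: 39(ω_s−ω_c) = −97(ω_r−ω_c),  ω_r=0, ω_s=1
Stage 2: 39(1−ω_c) = −97(0−ω_c)  ⇒  136ω_c = 39  ⇒  ω_c = 39/136
  ⇒ ω_c²/ω_s² = 39/136
Coupling ω_s² = ω_s¹ ⇒ overall = 62/13 × 39/136 = 93/68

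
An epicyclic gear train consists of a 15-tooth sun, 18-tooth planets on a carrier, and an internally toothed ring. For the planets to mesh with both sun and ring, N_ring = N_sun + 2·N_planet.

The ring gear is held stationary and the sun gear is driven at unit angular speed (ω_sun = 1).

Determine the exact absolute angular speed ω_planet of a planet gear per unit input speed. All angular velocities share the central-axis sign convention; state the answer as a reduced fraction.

N_ring = 15 + 2·18 = 51
15(ω_s−ω_c) = −51(ω_r−ω_c),  ω_r=0, ω_s=1
15(1−ω_c) = −51(0−ω_c)  ⇒  66ω_c = 15  ⇒  ω_c = 5/22
sun–planet: 15·(1−5/22) = −18·(ω_p−ω_c)  ⇒  ω_p−ω_c = −(15/18)·(17/22) = -85/132
ω_p = 5/22 − 85/132 = -5/12

-5/12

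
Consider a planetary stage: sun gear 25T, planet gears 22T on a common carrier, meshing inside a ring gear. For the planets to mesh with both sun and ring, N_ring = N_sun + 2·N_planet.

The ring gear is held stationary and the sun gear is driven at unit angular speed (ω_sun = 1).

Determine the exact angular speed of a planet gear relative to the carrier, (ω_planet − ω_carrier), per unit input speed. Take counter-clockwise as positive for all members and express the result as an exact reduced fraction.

-1725/2068

N_ring = 25 + 2·22 = 69
25(ω_s−ω_c) = −69(ω_r−ω_c),  ω_r=0, ω_s=1
25(1−ω_c) = −69(0−ω_c)  ⇒  94ω_c = 25  ⇒  ω_c = 25/94
sun–planet: 25·(1−25/94) = −22·(ω_p−ω_c)  ⇒  ω_p−ω_c = −(25/22)·(69/94) = -1725/2068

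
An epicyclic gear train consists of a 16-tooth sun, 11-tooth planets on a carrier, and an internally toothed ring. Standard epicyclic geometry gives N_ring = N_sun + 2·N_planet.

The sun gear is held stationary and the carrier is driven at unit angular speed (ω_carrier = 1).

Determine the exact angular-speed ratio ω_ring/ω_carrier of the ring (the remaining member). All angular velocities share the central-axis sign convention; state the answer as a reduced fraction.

N_ring = 16 + 2·11 = 38
16(ω_s−ω_c) = −38(ω_r−ω_c),  ω_s=0, ω_c=1
ω_r = 1 − (16/38)(0−1) = 27/19
ω_r/ω_c = 27/19

27/19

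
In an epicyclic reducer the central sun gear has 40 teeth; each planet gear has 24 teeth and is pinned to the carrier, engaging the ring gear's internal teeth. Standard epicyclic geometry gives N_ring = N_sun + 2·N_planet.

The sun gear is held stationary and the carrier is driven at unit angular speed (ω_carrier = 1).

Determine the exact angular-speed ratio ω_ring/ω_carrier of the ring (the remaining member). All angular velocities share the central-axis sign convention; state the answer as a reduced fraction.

N_ring = 40 + 2·24 = 88
40(ω_s−ω_c) = −88(ω_r−ω_c),  ω_s=0, ω_c=1
ω_r = 1 − (40/88)(0−1) = 16/11
ω_r/ω_c = 16/11

16/11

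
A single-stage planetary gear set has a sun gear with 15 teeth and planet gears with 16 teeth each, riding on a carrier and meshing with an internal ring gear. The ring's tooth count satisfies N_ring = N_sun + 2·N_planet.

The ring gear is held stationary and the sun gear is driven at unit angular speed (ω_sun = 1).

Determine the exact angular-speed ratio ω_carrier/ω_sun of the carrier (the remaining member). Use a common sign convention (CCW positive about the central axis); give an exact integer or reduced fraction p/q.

N_ring = 15 + 2·16 = 47
15(ω_s−ω_c) = −47(ω_r−ω_c),  ω_r=0, ω_s=1
15(1−ω_c) = −47(0−ω_c)  ⇒  62ω_c = 15  ⇒  ω_c = 15/62
ω_c/ω_s = 15/62

15/62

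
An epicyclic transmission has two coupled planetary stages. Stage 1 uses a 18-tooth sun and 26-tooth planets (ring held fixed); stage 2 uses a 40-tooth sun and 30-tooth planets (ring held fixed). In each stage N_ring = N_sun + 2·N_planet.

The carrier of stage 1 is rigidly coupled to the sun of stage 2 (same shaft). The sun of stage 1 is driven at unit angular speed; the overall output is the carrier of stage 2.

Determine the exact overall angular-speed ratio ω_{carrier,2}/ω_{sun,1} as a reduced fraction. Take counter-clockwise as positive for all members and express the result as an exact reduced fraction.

Stage 1: N_ring = 18 + 2·26 = 70
Stage 1: 18(ω_s−ω_c) = −70(ω_r−ω_c),  ω_r=0, ω_s=1
Stage 1: 18(1−ω_c) = −70(0−ω_c)  ⇒  88ω_c = 18  ⇒  ω_c = 9/44
  ⇒ ω_c¹/ω_s¹ = 9/44
Stage 2: N_ring = 40 + 2·30 = 100
Stage 2: 40(ω_s−ω_c) = −100(ω_r−ω_c),  ω_r=0, ω_s=1
Stage 2: 40(1−ω_c) = −100(0−ω_c)  ⇒  140ω_c = 40  ⇒  ω_c = 2/7
  ⇒ ω_c²/ω_s² = 2/7
Coupling ω_s² = ω_c¹ ⇒ overall = 9/44 × 2/7 = 9/154

9/154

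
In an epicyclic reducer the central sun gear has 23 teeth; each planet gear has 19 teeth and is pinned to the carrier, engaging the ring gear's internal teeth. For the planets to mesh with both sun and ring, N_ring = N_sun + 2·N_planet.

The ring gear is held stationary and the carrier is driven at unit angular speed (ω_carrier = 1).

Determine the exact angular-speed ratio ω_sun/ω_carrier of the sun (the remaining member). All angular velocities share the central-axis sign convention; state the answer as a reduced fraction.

84/23

N_ring = 23 + 2·19 = 61
23(ω_s−ω_c) = −61(ω_r−ω_c),  ω_r=0, ω_c=1
ω_s = 1 − (61/23)(0−1) = 84/23
ω_s/ω_c = 84/23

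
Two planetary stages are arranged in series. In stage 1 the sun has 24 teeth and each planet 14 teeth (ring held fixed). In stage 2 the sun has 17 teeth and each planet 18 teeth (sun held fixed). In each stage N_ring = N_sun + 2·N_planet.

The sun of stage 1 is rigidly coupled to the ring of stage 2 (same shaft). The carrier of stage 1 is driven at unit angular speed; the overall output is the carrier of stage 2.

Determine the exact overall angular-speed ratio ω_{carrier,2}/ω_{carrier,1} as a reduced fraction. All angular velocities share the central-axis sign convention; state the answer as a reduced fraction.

Stage 1: N_ring = 24 + 2·14 = 52
Stage 1: 24(ω_s−ω_c) = −52(ω_r−ω_c),  ω_r=0, ω_c=1
Stage 1: ω_s = 1 − (52/24)(0−1) = 19/6
  ⇒ ω_s¹/ω_c¹ = 19/6
Stage 2: N_ring = 17 + 2·18 = 53
Stage 2: 17(ω_s−ω_c) = −53(ω_r−ω_c),  ω_s=0, ω_r=1
Stage 2: 17(0−ω_c) = −53(1−ω_c)  ⇒  70ω_c = 53  ⇒  ω_c = 53/70
  ⇒ ω_c²/ω_r² = 53/70
Coupling ω_r² = ω_s¹ ⇒ overall = 19/6 × 53/70 = 1007/420

1007/420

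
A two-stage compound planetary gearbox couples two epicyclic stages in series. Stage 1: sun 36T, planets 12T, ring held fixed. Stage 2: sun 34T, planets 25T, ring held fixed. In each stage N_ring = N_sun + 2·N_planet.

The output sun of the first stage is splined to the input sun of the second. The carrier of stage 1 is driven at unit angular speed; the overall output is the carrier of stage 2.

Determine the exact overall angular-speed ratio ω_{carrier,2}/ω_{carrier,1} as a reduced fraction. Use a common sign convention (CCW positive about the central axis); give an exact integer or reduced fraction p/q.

136/177

Stage 1: N_ring = 36 + 2·12 = 60
Stage 1: 36(ω_s−ω_c) = −60(ω_r−ω_c),  ω_r=0, ω_c=1
Stage 1: ω_s = 1 − (60/36)(0−1) = 8/3
  ⇒ ω_s¹/ω_c¹ = 8/3
Stage 2: N_ring = 34 + 2·25 = 84
Stage 2: 34(ω_s−ω_c) = −84(ω_r−ω_c),  ω_r=0, ω_s=1
Stage 2: 34(1−ω_c) = −84(0−ω_c)  ⇒  118ω_c = 34  ⇒  ω_c = 17/59
  ⇒ ω_c²/ω_s² = 17/59
Coupling ω_s² = ω_s¹ ⇒ overall = 8/3 × 17/59 = 136/177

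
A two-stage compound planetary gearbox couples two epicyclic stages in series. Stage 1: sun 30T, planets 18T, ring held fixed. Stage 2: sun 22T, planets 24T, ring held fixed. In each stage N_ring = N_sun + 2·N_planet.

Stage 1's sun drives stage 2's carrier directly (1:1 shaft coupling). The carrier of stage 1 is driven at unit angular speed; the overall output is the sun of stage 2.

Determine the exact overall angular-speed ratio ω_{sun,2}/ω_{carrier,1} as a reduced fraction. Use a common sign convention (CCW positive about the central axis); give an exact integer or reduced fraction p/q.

736/55

Stage 1: N_ring = 30 + 2·18 = 66
Stage 1: 30(ω_s−ω_c) = −66(ω_r−ω_c),  ω_r=0, ω_c=1
Stage 1: ω_s = 1 − (66/30)(0−1) = 16/5
  ⇒ ω_s¹/ω_c¹ = 16/5
Stage 2: N_ring = 22 + 2·24 = 70
Stage 2: 22(ω_s−ω_c) = −70(ω_r−ω_c),  ω_r=0, ω_c=1
Stage 2: ω_s = 1 − (70/22)(0−1) = 46/11
  ⇒ ω_s²/ω_c² = 46/11
Coupling ω_c² = ω_s¹ ⇒ overall = 16/5 × 46/11 = 736/55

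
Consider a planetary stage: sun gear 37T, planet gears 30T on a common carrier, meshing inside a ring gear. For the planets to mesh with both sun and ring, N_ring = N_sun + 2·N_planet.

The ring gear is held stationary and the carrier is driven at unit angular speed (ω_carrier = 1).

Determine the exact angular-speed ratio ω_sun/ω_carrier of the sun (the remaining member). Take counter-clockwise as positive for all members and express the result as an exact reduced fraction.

N_ring = 37 + 2·30 = 97
37(ω_s−ω_c) = −97(ω_r−ω_c),  ω_r=0, ω_c=1
ω_s = 1 − (97/37)(0−1) = 134/37
ω_s/ω_c = 134/37

134/37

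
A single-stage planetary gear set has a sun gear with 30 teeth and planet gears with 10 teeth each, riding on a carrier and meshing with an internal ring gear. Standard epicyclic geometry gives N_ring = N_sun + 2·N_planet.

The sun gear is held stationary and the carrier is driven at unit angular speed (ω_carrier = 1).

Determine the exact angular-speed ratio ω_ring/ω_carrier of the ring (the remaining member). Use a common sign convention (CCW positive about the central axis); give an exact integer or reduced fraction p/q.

N_ring = 30 + 2·10 = 50
30(ω_s−ω_c) = −50(ω_r−ω_c),  ω_s=0, ω_c=1
ω_r = 1 − (30/50)(0−1) = 8/5
ω_r/ω_c = 8/5

8/5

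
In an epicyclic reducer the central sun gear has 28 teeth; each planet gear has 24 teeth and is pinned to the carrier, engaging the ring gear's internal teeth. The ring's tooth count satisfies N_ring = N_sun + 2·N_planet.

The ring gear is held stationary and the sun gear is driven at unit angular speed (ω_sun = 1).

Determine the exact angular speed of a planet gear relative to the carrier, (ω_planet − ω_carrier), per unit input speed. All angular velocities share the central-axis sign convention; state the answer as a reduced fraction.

-133/156

N_ring = 28 + 2·24 = 76
28(ω_s−ω_c) = −76(ω_r−ω_c),  ω_r=0, ω_s=1
28(1−ω_c) = −76(0−ω_c)  ⇒  104ω_c = 28  ⇒  ω_c = 7/26
sun–planet: 28·(1−7/26) = −24·(ω_p−ω_c)  ⇒  ω_p−ω_c = −(28/24)·(19/26) = -133/156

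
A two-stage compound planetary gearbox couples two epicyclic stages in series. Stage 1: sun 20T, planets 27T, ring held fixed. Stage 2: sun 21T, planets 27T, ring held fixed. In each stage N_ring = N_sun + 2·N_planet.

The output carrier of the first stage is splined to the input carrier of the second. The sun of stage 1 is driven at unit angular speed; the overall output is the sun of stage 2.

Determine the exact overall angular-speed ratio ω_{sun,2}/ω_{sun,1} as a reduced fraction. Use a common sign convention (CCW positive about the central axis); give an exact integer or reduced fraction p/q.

320/329

Stage 1: N_ring = 20 + 2·27 = 74
Stage 1: 20(ω_s−ω_c) = −74(ω_r−ω_c),  ω_r=0, ω_s=1
Stage 1: 20(1−ω_c) = −74(0−ω_c)  ⇒  94ω_c = 20  ⇒  ω_c = 10/47
  ⇒ ω_c¹/ω_s¹ = 10/47
Stage 2: N_ring = 21 + 2·27 = 75
Stage 2: 21(ω_s−ω_c) = −75(ω_r−ω_c),  ω_r=0, ω_c=1
Stage 2: ω_s = 1 − (75/21)(0−1) = 32/7
  ⇒ ω_s²/ω_c² = 32/7
Coupling ω_c² = ω_c¹ ⇒ overall = 10/47 × 32/7 = 320/329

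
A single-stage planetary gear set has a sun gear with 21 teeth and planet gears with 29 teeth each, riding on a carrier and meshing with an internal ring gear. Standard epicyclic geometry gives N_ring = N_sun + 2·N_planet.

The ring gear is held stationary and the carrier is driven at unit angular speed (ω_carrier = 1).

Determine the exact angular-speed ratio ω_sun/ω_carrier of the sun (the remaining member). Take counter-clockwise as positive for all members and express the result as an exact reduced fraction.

100/21

N_ring = 21 + 2·29 = 79
21(ω_s−ω_c) = −79(ω_r−ω_c),  ω_r=0, ω_c=1
ω_s = 1 − (79/21)(0−1) = 100/21
ω_s/ω_c = 100/21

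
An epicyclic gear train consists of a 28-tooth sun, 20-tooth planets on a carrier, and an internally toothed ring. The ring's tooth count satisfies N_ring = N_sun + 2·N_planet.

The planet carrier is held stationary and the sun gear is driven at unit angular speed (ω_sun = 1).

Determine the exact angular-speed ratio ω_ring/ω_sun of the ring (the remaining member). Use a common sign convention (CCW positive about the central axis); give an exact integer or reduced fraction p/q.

N_ring = 28 + 2·20 = 68
28(ω_s−ω_c) = −68(ω_r−ω_c),  ω_c=0, ω_s=1
ω_r = 0 − (28/68)(1−0) = -7/17
ω_r/ω_s = -7/17

-7/17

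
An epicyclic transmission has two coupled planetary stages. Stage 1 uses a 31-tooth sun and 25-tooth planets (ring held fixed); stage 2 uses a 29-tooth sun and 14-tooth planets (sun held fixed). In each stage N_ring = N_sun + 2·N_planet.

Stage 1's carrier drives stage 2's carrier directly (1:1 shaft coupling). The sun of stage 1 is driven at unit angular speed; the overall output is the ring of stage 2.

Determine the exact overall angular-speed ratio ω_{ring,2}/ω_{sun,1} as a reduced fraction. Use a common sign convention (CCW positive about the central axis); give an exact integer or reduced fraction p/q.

Stage 1: N_ring = 31 + 2·25 = 81
Stage 1: 31(ω_s−ω_c) = −81(ω_r−ω_c),  ω_r=0, ω_s=1
Stage 1: 31(1−ω_c) = −81(0−ω_c)  ⇒  112ω_c = 31  ⇒  ω_c = 31/112
  ⇒ ω_c¹/ω_s¹ = 31/112
Stage 2: N_ring = 29 + 2·14 = 57
Stage 2: 29(ω_s−ω_c) = −57(ω_r−ω_c),  ω_s=0, ω_c=1
Stage 2: ω_r = 1 − (29/57)(0−1) = 86/57
  ⇒ ω_r²/ω_c² = 86/57
Coupling ω_c² = ω_c¹ ⇒ overall = 31/112 × 86/57 = 1333/3192

1333/3192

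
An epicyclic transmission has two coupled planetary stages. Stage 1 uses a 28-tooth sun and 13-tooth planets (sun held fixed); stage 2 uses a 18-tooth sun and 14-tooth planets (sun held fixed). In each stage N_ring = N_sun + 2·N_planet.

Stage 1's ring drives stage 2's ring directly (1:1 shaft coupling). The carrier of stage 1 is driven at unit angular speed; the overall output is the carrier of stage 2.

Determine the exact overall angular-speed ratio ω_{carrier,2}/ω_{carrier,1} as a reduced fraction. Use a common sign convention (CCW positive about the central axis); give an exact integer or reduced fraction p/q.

943/864

Stage 1: N_ring = 28 + 2·13 = 54
Stage 1: 28(ω_s−ω_c) = −54(ω_r−ω_c),  ω_s=0, ω_c=1
Stage 1: ω_r = 1 − (28/54)(0−1) = 41/27
  ⇒ ω_r¹/ω_c¹ = 41/27
Stage 2: N_ring = 18 + 2·14 = 46
Stage 2: 18(ω_s−ω_c) = −46(ω_r−ω_c),  ω_s=0, ω_r=1
Stage 2: 18(0−ω_c) = −46(1−ω_c)  ⇒  64ω_c = 46  ⇒  ω_c = 23/32
  ⇒ ω_c²/ω_r² = 23/32
Coupling ω_r² = ω_r¹ ⇒ overall = 41/27 × 23/32 = 943/864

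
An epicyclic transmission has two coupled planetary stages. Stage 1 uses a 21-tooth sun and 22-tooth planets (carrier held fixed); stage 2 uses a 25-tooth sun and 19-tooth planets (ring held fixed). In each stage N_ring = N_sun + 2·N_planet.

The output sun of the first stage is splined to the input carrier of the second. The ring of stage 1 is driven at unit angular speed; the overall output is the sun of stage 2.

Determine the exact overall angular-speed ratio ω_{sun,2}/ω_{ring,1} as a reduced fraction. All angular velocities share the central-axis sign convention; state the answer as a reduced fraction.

-1144/105

Stage 1: N_ring = 21 + 2·22 = 65
Stage 1: 21(ω_s−ω_c) = −65(ω_r−ω_c),  ω_c=0, ω_r=1
Stage 1: ω_s = 0 − (65/21)(1−0) = -65/21
  ⇒ ω_s¹/ω_r¹ = -65/21
Stage 2: N_ring = 25 + 2·19 = 63
Stage 2: 25(ω_s−ω_c) = −63(ω_r−ω_c),  ω_r=0, ω_c=1
Stage 2: ω_s = 1 − (63/25)(0−1) = 88/25
  ⇒ ω_s²/ω_c² = 88/25
Coupling ω_c² = ω_s¹ ⇒ overall = -65/21 × 88/25 = -1144/105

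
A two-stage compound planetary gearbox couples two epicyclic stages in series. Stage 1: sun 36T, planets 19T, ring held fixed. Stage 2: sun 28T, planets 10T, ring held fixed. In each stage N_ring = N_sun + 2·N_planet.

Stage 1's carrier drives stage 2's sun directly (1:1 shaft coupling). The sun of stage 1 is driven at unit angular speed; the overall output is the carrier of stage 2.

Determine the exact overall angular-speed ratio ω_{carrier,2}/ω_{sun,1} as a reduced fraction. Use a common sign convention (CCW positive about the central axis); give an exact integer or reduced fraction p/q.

Stage 1: N_ring = 36 + 2·19 = 74
Stage 1: 36(ω_s−ω_c) = −74(ω_r−ω_c),  ω_r=0, ω_s=1
Stage 1: 36(1−ω_c) = −74(0−ω_c)  ⇒  110ω_c = 36  ⇒  ω_c = 18/55
  ⇒ ω_c¹/ω_s¹ = 18/55
Stage 2: N_ring = 28 + 2·10 = 48
Stage 2: 28(ω_s−ω_c) = −48(ω_r−ω_c),  ω_r=0, ω_s=1
Stage 2: 28(1−ω_c) = −48(0−ω_c)  ⇒  76ω_c = 28  ⇒  ω_c = 7/19
  ⇒ ω_c²/ω_s² = 7/19
Coupling ω_s² = ω_c¹ ⇒ overall = 18/55 × 7/19 = 126/1045

126/1045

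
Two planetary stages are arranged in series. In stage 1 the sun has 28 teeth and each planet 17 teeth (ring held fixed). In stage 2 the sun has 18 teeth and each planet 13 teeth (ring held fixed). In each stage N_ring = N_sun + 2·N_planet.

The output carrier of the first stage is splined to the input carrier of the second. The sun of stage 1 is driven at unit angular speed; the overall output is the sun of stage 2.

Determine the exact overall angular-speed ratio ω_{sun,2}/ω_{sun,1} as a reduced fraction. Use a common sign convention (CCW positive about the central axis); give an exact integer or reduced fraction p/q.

Stage 1: N_ring = 28 + 2·17 = 62
Stage 1: 28(ω_s−ω_c) = −62(ω_r−ω_c),  ω_r=0, ω_s=1
Stage 1: 28(1−ω_c) = −62(0−ω_c)  ⇒  90ω_c = 28  ⇒  ω_c = 14/45
  ⇒ ω_c¹/ω_s¹ = 14/45
Stage 2: N_ring = 18 + 2·13 = 44
Stage 2: 18(ω_s−ω_c) = −44(ω_r−ω_c),  ω_r=0, ω_c=1
Stage 2: ω_s = 1 − (44/18)(0−1) = 31/9
  ⇒ ω_s²/ω_c² = 31/9
Coupling ω_c² = ω_c¹ ⇒ overall = 14/45 × 31/9 = 434/405

434/405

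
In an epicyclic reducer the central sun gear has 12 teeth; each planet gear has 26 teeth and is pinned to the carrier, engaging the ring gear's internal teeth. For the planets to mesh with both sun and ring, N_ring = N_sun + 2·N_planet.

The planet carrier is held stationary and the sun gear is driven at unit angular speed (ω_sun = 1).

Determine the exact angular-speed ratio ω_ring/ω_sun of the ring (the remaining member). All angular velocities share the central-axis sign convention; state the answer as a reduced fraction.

-3/16

N_ring = 12 + 2·26 = 64
12(ω_s−ω_c) = −64(ω_r−ω_c),  ω_c=0, ω_s=1
ω_r = 0 − (12/64)(1−0) = -3/16
ω_r/ω_s = -3/16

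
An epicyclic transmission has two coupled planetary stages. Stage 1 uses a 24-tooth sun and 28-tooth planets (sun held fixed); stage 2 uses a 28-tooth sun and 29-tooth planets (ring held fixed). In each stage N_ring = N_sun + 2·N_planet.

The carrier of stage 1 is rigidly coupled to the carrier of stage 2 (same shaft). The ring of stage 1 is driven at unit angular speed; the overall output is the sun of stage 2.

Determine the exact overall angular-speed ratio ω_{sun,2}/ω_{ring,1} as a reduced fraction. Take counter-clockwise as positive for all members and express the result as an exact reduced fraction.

285/91

Stage 1: N_ring = 24 + 2·28 = 80
Stage 1: 24(ω_s−ω_c) = −80(ω_r−ω_c),  ω_s=0, ω_r=1
Stage 1: 24(0−ω_c) = −80(1−ω_c)  ⇒  104ω_c = 80  ⇒  ω_c = 10/13
  ⇒ ω_c¹/ω_r¹ = 10/13
Stage 2: N_ring = 28 + 2·29 = 86
Stage 2: 28(ω_s−ω_c) = −86(ω_r−ω_c),  ω_r=0, ω_c=1
Stage 2: ω_s = 1 − (86/28)(0−1) = 57/14
  ⇒ ω_s²/ω_c² = 57/14
Coupling ω_c² = ω_c¹ ⇒ overall = 10/13 × 57/14 = 285/91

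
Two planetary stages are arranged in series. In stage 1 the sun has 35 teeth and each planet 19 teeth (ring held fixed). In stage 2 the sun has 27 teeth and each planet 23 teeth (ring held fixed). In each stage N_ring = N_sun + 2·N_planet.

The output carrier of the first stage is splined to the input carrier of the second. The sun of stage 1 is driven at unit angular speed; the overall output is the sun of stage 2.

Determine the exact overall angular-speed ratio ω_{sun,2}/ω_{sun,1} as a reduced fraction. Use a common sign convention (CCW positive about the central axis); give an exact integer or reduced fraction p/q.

875/729

Stage 1: N_ring = 35 + 2·19 = 73
Stage 1: 35(ω_s−ω_c) = −73(ω_r−ω_c),  ω_r=0, ω_s=1
Stage 1: 35(1−ω_c) = −73(0−ω_c)  ⇒  108ω_c = 35  ⇒  ω_c = 35/108
  ⇒ ω_c¹/ω_s¹ = 35/108
Stage 2: N_ring = 27 + 2·23 = 73
Stage 2: 27(ω_s−ω_c) = −73(ω_r−ω_c),  ω_r=0, ω_c=1
Stage 2: ω_s = 1 − (73/27)(0−1) = 100/27
  ⇒ ω_s²/ω_c² = 100/27
Coupling ω_c² = ω_c¹ ⇒ overall = 35/108 × 100/27 = 875/729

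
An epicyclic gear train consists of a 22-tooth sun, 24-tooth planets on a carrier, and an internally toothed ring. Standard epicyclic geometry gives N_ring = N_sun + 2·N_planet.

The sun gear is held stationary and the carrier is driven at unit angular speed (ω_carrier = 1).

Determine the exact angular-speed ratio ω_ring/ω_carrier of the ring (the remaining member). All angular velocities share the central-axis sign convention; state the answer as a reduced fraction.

N_ring = 22 + 2·24 = 70
22(ω_s−ω_c) = −70(ω_r−ω_c),  ω_s=0, ω_c=1
ω_r = 1 − (22/70)(0−1) = 46/35
ω_r/ω_c = 46/35

46/35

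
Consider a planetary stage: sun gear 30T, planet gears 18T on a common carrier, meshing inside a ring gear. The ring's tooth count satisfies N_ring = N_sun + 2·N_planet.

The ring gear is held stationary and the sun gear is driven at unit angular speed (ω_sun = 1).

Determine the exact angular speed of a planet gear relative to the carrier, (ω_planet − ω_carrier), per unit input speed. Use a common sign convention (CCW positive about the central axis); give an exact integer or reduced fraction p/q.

-55/48

N_ring = 30 + 2·18 = 66
30(ω_s−ω_c) = −66(ω_r−ω_c),  ω_r=0, ω_s=1
30(1−ω_c) = −66(0−ω_c)  ⇒  96ω_c = 30  ⇒  ω_c = 5/16
sun–planet: 30·(1−5/16) = −18·(ω_p−ω_c)  ⇒  ω_p−ω_c = −(30/18)·(11/16) = -55/48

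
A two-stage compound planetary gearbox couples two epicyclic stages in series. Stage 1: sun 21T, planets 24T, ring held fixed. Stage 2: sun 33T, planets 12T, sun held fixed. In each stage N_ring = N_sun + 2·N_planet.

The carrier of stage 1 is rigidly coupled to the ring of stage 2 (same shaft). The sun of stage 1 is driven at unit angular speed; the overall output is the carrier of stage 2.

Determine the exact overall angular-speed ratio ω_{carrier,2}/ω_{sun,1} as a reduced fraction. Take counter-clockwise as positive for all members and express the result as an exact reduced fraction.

133/900

Stage 1: N_ring = 21 + 2·24 = 69
Stage 1: 21(ω_s−ω_c) = −69(ω_r−ω_c),  ω_r=0, ω_s=1
Stage 1: 21(1−ω_c) = −69(0−ω_c)  ⇒  90ω_c = 21  ⇒  ω_c = 7/30
  ⇒ ω_c¹/ω_s¹ = 7/30
Stage 2: N_ring = 33 + 2·12 = 57
Stage 2: 33(ω_s−ω_c) = −57(ω_r−ω_c),  ω_s=0, ω_r=1
Stage 2: 33(0−ω_c) = −57(1−ω_c)  ⇒  90ω_c = 57  ⇒  ω_c = 19/30
  ⇒ ω_c²/ω_r² = 19/30
Coupling ω_r² = ω_c¹ ⇒ overall = 7/30 × 19/30 = 133/900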